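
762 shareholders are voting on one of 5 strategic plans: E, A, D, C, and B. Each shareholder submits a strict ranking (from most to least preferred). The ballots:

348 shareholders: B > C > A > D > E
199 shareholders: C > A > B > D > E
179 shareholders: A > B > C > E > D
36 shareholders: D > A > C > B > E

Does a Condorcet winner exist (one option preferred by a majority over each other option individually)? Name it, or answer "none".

none

Checking pairwise contests:
A beats E 762–0.
C beats A 547–215.
A beats D 726–36.
B beats C 527–235.
A beats B 414–348.
Every option loses at least one head-to-head, so there is no Condorcet winner.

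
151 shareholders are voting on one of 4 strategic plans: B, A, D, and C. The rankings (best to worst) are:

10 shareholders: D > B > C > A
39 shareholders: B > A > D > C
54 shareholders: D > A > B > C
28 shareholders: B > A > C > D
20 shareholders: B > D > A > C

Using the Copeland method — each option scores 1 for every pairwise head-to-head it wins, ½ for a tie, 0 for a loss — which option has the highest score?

B

B: beats A, D, and C → score 3.
A: beats C; loses to B and D → score 1.
D: beats A and C; loses to B → score 2.
C: loses to B, A, and D → score 0.
B has the best pairwise record.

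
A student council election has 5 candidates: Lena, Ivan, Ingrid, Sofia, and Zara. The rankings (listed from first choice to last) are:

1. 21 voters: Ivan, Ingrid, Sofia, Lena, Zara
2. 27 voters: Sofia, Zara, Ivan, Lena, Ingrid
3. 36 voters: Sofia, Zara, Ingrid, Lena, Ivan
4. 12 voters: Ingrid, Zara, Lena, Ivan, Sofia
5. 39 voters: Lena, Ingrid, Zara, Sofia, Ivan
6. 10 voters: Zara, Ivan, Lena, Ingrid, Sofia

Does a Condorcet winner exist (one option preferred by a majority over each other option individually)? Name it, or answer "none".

none

Checking pairwise contests:
Sofia beats Lena 84–61.
Lena beats Ivan 87–58.
Lena beats Ingrid 76–69.
Ingrid beats Sofia 82–63.
Sofia beats Zara 84–61.
Every option loses at least one head-to-head, so there is no Condorcet winner.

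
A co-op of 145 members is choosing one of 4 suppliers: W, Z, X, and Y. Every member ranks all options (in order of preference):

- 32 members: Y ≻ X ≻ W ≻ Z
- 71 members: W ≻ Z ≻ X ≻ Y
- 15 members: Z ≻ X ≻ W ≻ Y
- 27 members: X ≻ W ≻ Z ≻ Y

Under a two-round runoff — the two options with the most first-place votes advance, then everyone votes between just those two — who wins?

W

Round 1 first-place votes: W 71, Z 15, X 27, Y 32.
W and Y advance.
Runoff: W is preferred to Y by 113 voters; Y by 32.
W wins the runoff.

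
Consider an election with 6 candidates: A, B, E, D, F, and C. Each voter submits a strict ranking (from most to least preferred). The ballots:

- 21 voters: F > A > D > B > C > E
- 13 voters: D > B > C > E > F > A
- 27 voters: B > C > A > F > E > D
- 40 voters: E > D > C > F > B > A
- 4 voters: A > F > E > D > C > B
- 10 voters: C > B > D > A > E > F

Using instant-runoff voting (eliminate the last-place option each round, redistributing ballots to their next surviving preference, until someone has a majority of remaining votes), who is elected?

B

Round 1: A 4, B 27, E 40, D 13, F 21, C 10. Eliminate A.
Round 2: B 27, E 40, D 13, F 25, C 10. Eliminate C.
Round 3: B 37, E 40, D 13, F 25. Eliminate D.
Round 4: B 50, E 40, F 25. Eliminate F.
Round 5: B 71, E 44. B has a majority.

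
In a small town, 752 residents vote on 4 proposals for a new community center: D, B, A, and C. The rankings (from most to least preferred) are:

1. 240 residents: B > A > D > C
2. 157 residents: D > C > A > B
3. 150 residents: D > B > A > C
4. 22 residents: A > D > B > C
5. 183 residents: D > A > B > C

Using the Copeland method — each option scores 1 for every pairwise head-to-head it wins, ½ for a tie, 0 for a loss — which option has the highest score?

D: beats B, A, and C → score 3.
B: beats A and C; loses to D → score 2.
A: beats C; loses to D and B → score 1.
C: loses to D, B, and A → score 0.
D has the best pairwise record.

D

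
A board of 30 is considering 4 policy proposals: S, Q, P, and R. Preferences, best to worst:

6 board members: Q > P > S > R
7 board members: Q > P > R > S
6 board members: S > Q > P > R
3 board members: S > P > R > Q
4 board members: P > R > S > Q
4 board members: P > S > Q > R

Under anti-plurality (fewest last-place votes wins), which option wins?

P

Last-place votes: S 7, Q 7, P 0, R 16.
P is ranked last by the fewest voters, so P wins.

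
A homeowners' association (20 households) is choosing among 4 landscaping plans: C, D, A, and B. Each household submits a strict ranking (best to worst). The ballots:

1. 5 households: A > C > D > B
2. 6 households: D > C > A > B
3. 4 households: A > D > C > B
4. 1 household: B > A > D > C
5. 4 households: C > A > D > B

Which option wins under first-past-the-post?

A

First-place votes: C 4, D 6, A 9, B 1.
A has the most first-place votes.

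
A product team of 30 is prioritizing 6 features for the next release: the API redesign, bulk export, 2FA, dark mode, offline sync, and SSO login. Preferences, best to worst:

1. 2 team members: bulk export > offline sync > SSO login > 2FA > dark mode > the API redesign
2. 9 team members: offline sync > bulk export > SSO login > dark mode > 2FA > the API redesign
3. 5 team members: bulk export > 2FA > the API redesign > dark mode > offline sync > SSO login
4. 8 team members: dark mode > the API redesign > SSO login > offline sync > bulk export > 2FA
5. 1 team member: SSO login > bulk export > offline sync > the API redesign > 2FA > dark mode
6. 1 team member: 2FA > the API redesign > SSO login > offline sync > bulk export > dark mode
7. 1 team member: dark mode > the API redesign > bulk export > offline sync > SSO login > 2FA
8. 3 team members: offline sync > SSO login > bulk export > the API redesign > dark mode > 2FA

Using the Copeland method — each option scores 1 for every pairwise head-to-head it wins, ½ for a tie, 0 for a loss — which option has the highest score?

offline sync

the API redesign: ties offline sync and SSO login; loses to bulk export, 2FA, and dark mode → score 1.
bulk export: beats the API redesign, 2FA, dark mode, and SSO login; loses to offline sync → score 4.
2FA: beats the API redesign; loses to bulk export, dark mode, offline sync, and SSO login → score 1.
dark mode: beats the API redesign and 2FA; loses to bulk export, offline sync, and SSO login → score 2.
offline sync: beats bulk export, 2FA, dark mode, and SSO login; ties the API redesign → score 4.5.
SSO login: beats 2FA and dark mode; ties the API redesign; loses to bulk export and offline sync → score 2.5.
offline sync has the best pairwise record.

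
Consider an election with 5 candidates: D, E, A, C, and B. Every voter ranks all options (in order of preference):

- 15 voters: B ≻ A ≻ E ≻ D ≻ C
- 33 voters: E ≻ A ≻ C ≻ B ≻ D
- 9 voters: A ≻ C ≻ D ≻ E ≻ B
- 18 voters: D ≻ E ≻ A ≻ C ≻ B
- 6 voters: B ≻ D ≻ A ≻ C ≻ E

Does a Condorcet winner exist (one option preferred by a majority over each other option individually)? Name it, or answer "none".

E vs D: 48–33 for E.
E vs A: 51–30 for E.
E vs C: 66–15 for E.
E vs B: 60–21 for E.
E beats every other option head-to-head.

E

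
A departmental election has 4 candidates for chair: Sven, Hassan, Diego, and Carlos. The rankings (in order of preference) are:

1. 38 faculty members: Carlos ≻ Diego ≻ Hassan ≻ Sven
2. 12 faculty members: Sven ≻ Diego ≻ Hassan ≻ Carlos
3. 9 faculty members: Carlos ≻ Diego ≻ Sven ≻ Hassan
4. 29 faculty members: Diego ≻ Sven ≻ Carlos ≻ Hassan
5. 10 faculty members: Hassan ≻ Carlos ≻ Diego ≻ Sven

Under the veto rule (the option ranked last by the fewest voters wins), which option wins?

Last-place votes: Sven 48, Hassan 38, Diego 0, Carlos 12.
Diego is ranked last by the fewest voters, so Diego wins.

Diego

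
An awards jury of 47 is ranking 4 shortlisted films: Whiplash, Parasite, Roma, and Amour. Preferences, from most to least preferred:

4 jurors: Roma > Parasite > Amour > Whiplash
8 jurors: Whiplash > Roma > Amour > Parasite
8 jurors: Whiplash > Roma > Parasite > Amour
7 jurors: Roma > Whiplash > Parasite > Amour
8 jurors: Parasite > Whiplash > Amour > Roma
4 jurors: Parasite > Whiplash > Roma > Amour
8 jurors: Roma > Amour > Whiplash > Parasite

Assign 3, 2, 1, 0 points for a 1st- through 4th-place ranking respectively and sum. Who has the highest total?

Whiplash: 4·0 + 8·3 + 8·3 + 7·2 + 8·2 + 4·2 + 8·1 = 94
Parasite: 4·2 + 8·0 + 8·1 + 7·1 + 8·3 + 4·3 + 8·0 = 59
Roma: 4·3 + 8·2 + 8·2 + 7·3 + 8·0 + 4·1 + 8·3 = 93
Amour: 4·1 + 8·1 + 8·0 + 7·0 + 8·1 + 4·0 + 8·2 = 36
Whiplash has the highest Borda score (94).

Whiplash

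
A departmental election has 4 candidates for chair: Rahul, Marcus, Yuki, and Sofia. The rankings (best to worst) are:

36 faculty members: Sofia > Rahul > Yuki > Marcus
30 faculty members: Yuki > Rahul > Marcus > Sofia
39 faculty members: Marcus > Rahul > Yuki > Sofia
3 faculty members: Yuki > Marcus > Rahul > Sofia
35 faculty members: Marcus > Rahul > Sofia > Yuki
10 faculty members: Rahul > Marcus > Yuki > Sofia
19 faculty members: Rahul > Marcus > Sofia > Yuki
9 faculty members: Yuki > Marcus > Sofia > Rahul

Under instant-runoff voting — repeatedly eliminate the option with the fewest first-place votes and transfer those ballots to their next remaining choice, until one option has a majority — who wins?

Marcus

Round 1: Rahul 29, Marcus 74, Yuki 42, Sofia 36. Eliminate Rahul.
Round 2: Marcus 103, Yuki 42, Sofia 36. Marcus has a majority.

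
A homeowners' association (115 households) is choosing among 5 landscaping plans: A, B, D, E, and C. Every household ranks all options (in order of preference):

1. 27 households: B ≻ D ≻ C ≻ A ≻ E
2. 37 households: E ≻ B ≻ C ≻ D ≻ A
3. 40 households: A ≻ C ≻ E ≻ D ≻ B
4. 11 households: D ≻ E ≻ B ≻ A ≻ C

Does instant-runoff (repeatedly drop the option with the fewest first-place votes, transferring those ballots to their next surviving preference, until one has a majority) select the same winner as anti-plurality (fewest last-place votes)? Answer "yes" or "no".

Instant-runoff — R1 A 40, B 27, D 11, E 37, C 0 (C out); R2 A 40, B 27, D 11, E 37 (D out); R3 A 40, B 27, E 48 (B out); R4 A 67, E 48 (A winner). Winner: A.
Anti-plurality — last-place votes: A 37, B 40, D 0, E 27, C 11. Winner: D.
The two methods disagree.

no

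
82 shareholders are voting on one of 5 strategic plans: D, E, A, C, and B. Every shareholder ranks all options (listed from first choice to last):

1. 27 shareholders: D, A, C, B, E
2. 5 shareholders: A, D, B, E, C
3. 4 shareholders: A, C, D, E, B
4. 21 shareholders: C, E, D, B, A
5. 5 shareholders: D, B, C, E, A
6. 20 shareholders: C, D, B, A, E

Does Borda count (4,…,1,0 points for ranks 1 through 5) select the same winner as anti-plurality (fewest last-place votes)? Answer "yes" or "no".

Borda — scores: D 253, E 77, A 137, C 240, B 113. Winner: D.
Anti-plurality — last-place votes: D 0, E 47, A 26, C 5, B 4. Winner: D.
The two methods agree.

yes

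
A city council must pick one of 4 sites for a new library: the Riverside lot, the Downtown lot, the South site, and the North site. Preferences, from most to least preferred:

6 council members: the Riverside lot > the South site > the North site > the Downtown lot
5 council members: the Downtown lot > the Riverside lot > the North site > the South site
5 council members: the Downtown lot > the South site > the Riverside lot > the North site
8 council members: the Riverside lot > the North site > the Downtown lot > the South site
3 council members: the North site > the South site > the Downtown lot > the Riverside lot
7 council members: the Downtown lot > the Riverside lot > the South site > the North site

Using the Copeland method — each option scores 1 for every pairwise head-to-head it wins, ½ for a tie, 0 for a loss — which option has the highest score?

the Downtown lot

the Riverside lot: beats the South site and the North site; loses to the Downtown lot → score 2.
the Downtown lot: beats the Riverside lot and the South site; ties the North site → score 2.5.
the South site: beats the North site; loses to the Riverside lot and the Downtown lot → score 1.
the North site: ties the Downtown lot; loses to the Riverside lot and the South site → score 0.5.
the Downtown lot has the best pairwise record.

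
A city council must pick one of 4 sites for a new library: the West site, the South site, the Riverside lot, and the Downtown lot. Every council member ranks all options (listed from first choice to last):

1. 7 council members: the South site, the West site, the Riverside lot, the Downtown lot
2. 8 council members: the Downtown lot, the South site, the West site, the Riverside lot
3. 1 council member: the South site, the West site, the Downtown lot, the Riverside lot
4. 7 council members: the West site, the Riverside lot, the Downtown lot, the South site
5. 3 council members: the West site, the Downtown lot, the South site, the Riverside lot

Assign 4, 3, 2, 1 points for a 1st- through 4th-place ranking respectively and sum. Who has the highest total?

the West site

the West site: 7·3 + 8·2 + 1·3 + 7·4 + 3·4 = 80
the South site: 7·4 + 8·3 + 1·4 + 7·1 + 3·2 = 69
the Riverside lot: 7·2 + 8·1 + 1·1 + 7·3 + 3·1 = 47
the Downtown lot: 7·1 + 8·4 + 1·2 + 7·2 + 3·3 = 64
the West site has the highest Borda score (80).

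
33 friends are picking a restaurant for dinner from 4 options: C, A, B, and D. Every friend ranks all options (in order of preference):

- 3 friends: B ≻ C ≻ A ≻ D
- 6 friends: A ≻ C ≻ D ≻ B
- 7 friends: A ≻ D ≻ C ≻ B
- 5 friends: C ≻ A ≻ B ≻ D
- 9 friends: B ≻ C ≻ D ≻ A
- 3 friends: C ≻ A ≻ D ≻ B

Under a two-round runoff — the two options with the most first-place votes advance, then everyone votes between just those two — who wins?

A

Round 1 first-place votes: C 8, A 13, B 12, D 0.
A and B advance.
Runoff: A is preferred to B by 21 voters; B by 12.
A wins the runoff.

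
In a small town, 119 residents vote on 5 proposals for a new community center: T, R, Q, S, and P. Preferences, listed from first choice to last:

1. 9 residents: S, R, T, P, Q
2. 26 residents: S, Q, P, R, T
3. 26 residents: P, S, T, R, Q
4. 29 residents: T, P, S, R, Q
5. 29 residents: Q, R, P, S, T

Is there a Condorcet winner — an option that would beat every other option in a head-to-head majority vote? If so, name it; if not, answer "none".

P vs T: 81–38 for P.
P vs R: 81–38 for P.
P vs Q: 64–55 for P.
P vs S: 84–35 for P.
P beats every other option head-to-head.

P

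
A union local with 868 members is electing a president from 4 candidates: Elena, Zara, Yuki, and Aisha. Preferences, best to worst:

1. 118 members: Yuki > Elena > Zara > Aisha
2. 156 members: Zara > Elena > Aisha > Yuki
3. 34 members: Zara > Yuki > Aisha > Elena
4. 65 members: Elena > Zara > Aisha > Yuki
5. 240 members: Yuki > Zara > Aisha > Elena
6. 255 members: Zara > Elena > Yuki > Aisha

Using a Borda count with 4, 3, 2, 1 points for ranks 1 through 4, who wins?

Zara

Elena: 118·3 + 156·3 + 34·1 + 65·4 + 240·1 + 255·3 = 2121
Zara: 118·2 + 156·4 + 34·4 + 65·3 + 240·3 + 255·4 = 2931
Yuki: 118·4 + 156·1 + 34·3 + 65·1 + 240·4 + 255·2 = 2265
Aisha: 118·1 + 156·2 + 34·2 + 65·2 + 240·2 + 255·1 = 1363
Zara has the highest Borda score (2931).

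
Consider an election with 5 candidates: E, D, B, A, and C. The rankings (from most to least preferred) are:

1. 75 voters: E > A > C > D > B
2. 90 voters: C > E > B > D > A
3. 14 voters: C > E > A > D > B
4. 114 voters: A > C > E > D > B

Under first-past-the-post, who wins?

A

First-place votes: E 75, D 0, B 0, A 114, C 104.
A has the most first-place votes.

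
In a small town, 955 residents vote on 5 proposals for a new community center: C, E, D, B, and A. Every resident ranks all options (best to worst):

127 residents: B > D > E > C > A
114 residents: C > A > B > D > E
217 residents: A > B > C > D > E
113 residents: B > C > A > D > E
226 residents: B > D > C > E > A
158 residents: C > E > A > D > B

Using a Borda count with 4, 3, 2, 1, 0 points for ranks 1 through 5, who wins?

C: 127·1 + 114·4 + 217·2 + 113·3 + 226·2 + 158·4 = 2440
E: 127·2 + 114·0 + 217·0 + 113·0 + 226·1 + 158·3 = 954
D: 127·3 + 114·1 + 217·1 + 113·1 + 226·3 + 158·1 = 1661
B: 127·4 + 114·2 + 217·3 + 113·4 + 226·4 + 158·0 = 2743
A: 127·0 + 114·3 + 217·4 + 113·2 + 226·0 + 158·2 = 1752
B has the highest Borda score (2743).

B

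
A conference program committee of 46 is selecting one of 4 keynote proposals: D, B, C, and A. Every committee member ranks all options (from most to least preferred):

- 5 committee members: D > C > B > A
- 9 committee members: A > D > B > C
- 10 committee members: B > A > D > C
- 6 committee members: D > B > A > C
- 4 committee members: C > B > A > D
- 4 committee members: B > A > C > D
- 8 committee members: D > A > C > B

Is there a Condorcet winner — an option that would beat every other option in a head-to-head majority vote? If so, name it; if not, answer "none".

Checking pairwise contests:
A beats D 27–19.
D beats B 28–18.
D beats C 38–8.
B beats A 29–17.
Every option loses at least one head-to-head, so there is no Condorcet winner.

none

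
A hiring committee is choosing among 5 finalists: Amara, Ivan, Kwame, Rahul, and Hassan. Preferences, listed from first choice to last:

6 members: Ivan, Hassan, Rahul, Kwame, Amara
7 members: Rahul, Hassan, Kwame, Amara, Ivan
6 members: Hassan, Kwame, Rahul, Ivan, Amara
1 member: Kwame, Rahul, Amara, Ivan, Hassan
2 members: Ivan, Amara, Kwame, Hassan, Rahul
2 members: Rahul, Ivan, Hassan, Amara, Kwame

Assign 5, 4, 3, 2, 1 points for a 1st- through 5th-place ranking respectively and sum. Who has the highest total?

Hassan

Amara: 6·1 + 7·2 + 6·1 + 1·3 + 2·4 + 2·2 = 41
Ivan: 6·5 + 7·1 + 6·2 + 1·2 + 2·5 + 2·4 = 69
Kwame: 6·2 + 7·3 + 6·4 + 1·5 + 2·3 + 2·1 = 70
Rahul: 6·3 + 7·5 + 6·3 + 1·4 + 2·1 + 2·5 = 87
Hassan: 6·4 + 7·4 + 6·5 + 1·1 + 2·2 + 2·3 = 93
Hassan has the highest Borda score (93).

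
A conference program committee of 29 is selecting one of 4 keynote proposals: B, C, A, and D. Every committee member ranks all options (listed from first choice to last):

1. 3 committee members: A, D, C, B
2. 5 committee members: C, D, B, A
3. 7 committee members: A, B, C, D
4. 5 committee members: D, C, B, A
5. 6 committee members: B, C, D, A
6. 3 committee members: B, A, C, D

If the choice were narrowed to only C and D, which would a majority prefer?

Voters preferring C to D: 21; preferring D to C: 8.
C wins the head-to-head.

C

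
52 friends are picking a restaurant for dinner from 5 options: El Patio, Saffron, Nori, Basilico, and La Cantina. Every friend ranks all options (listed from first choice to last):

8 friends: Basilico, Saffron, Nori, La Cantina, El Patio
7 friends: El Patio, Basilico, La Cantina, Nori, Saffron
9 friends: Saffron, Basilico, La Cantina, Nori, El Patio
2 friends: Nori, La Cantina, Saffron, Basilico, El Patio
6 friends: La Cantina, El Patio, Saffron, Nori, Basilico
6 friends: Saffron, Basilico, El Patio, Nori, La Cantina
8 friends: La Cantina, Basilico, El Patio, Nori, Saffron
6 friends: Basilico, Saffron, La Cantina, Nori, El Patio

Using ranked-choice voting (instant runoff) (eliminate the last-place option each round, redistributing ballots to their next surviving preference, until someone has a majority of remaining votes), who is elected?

Round 1: El Patio 7, Saffron 15, Nori 2, Basilico 14, La Cantina 14. Eliminate Nori.
Round 2: El Patio 7, Saffron 15, Basilico 14, La Cantina 16. Eliminate El Patio.
Round 3: Saffron 15, Basilico 21, La Cantina 16. Eliminate Saffron.
Round 4: Basilico 36, La Cantina 16. Basilico has a majority.

Basilico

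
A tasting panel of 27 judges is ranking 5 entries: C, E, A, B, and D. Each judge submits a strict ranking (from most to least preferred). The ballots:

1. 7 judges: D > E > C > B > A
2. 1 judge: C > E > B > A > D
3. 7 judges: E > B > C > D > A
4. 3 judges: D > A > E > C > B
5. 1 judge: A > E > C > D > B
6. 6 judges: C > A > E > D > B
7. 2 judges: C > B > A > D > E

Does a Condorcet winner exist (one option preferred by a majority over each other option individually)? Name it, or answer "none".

E vs C: 18–9 for E.
E vs A: 15–12 for E.
E vs B: 25–2 for E.
E vs D: 15–12 for E.
E beats every other option head-to-head.

E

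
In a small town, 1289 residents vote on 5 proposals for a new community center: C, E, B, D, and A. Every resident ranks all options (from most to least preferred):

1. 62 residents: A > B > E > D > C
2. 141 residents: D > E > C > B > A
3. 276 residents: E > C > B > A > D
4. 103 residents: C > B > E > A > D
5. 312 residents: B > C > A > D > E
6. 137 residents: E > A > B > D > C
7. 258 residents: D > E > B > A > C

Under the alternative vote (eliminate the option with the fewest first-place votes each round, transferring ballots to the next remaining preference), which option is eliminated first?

A

Round 1: C 103, E 413, B 312, D 399, A 62. Eliminate A.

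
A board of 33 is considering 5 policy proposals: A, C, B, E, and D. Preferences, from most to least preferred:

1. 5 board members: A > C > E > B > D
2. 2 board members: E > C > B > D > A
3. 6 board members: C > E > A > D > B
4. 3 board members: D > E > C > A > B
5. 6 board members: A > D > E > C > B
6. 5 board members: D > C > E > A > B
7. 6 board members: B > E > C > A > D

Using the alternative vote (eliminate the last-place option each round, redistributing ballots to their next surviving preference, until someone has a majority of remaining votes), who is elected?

Round 1: A 11, C 6, B 6, E 2, D 8. Eliminate E.
Round 2: A 11, C 8, B 6, D 8. Eliminate B.
Round 3: A 11, C 14, D 8. Eliminate D.
Round 4: A 11, C 22. C has a majority.

C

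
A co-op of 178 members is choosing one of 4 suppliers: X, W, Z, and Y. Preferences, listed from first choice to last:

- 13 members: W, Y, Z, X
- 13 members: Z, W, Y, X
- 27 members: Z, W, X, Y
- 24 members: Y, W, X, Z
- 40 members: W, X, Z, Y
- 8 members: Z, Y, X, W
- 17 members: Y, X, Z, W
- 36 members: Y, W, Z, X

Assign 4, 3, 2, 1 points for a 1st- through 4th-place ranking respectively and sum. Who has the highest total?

X: 13·1 + 13·1 + 27·2 + 24·2 + 40·3 + 8·2 + 17·3 + 36·1 = 351
W: 13·4 + 13·3 + 27·3 + 24·3 + 40·4 + 8·1 + 17·1 + 36·3 = 537
Z: 13·2 + 13·4 + 27·4 + 24·1 + 40·2 + 8·4 + 17·2 + 36·2 = 428
Y: 13·3 + 13·2 + 27·1 + 24·4 + 40·1 + 8·3 + 17·4 + 36·4 = 464
W has the highest Borda score (537).

W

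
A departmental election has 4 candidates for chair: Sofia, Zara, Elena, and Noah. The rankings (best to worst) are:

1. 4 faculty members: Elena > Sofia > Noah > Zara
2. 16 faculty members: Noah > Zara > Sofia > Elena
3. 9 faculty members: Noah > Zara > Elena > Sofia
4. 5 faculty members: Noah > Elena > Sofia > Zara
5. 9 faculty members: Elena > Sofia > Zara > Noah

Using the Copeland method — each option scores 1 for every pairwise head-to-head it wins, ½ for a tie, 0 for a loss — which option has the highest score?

Noah

Sofia: loses to Zara, Elena, and Noah → score 0.
Zara: beats Sofia and Elena; loses to Noah → score 2.
Elena: beats Sofia; loses to Zara and Noah → score 1.
Noah: beats Sofia, Zara, and Elena → score 3.
Noah has the best pairwise record.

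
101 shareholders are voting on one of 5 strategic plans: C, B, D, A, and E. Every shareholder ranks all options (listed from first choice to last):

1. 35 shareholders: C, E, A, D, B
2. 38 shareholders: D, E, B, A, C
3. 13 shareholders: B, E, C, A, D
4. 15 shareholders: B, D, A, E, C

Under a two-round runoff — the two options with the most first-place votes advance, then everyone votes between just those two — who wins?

D

Round 1 first-place votes: C 35, B 28, D 38, A 0, E 0.
D and C advance.
Runoff: D is preferred to C by 53 voters; C by 48.
D wins the runoff.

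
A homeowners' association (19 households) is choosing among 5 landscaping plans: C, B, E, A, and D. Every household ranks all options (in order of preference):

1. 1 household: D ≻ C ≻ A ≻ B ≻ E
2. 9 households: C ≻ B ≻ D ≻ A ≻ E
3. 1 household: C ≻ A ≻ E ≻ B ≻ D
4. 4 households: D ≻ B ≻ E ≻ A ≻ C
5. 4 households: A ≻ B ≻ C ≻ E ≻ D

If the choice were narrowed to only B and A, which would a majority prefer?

Voters preferring B to A: 13; preferring A to B: 6.
B wins the head-to-head.

B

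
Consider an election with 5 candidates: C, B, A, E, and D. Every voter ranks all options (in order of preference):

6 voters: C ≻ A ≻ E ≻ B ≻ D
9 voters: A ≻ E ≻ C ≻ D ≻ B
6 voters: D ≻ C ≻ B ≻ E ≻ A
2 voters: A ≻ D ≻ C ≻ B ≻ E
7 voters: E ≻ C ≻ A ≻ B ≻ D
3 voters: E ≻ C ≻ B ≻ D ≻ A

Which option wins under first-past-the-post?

A

First-place votes: C 6, B 0, A 11, E 10, D 6.
A has the most first-place votes.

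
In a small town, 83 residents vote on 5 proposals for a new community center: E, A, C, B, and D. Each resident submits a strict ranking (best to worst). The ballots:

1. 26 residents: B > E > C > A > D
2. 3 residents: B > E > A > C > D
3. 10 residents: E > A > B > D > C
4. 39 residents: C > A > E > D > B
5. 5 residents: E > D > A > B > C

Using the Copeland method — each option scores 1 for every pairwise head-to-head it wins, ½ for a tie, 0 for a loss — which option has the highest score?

E: beats A, C, B, and D → score 4.
A: beats B and D; loses to E and C → score 2.
C: beats A and D; loses to E and B → score 2.
B: beats C; loses to E, A, and D → score 1.
D: beats B; loses to E, A, and C → score 1.
E has the best pairwise record.

E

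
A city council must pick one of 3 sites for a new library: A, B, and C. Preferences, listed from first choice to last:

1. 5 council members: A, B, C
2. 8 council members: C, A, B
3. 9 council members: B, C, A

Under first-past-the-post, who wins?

B

First-place votes: A 5, B 9, C 8.
B has the most first-place votes.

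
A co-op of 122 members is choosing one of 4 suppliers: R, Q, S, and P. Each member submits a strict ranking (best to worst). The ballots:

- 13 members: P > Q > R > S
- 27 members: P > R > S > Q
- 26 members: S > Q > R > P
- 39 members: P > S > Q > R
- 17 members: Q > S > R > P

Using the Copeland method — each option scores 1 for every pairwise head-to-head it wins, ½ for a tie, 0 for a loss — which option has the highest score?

P

R: loses to Q, S, and P → score 0.
Q: beats R; loses to S and P → score 1.
S: beats R and Q; loses to P → score 2.
P: beats R, Q, and S → score 3.
P has the best pairwise record.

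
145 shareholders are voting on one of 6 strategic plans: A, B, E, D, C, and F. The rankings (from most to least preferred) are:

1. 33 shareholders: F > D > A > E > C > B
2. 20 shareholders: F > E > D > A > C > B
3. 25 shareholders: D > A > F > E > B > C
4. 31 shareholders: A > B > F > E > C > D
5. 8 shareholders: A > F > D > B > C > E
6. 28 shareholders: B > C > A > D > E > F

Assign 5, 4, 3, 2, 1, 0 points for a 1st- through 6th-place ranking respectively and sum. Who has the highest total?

A

A: 33·3 + 20·2 + 25·4 + 31·5 + 8·5 + 28·3 = 518
B: 33·0 + 20·0 + 25·1 + 31·4 + 8·2 + 28·5 = 305
E: 33·2 + 20·4 + 25·2 + 31·2 + 8·0 + 28·1 = 286
D: 33·4 + 20·3 + 25·5 + 31·0 + 8·3 + 28·2 = 397
C: 33·1 + 20·1 + 25·0 + 31·1 + 8·1 + 28·4 = 204
F: 33·5 + 20·5 + 25·3 + 31·3 + 8·4 + 28·0 = 465
A has the highest Borda score (518).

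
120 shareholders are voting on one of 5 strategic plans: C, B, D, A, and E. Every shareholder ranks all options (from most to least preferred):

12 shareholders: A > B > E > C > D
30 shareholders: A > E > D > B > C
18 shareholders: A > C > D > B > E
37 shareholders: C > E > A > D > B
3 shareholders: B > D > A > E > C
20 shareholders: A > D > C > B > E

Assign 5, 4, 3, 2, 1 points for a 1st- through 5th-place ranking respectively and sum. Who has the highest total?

C: 12·2 + 30·1 + 18·4 + 37·5 + 3·1 + 20·3 = 374
B: 12·4 + 30·2 + 18·2 + 37·1 + 3·5 + 20·2 = 236
D: 12·1 + 30·3 + 18·3 + 37·2 + 3·4 + 20·4 = 322
A: 12·5 + 30·5 + 18·5 + 37·3 + 3·3 + 20·5 = 520
E: 12·3 + 30·4 + 18·1 + 37·4 + 3·2 + 20·1 = 348
A has the highest Borda score (520).

A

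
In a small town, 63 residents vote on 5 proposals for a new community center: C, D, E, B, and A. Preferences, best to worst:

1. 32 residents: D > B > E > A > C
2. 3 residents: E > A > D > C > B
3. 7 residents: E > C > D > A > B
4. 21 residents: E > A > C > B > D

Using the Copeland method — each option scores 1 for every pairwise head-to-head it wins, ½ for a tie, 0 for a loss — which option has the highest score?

D

C: loses to D, E, B, and A → score 0.
D: beats C, E, B, and A → score 4.
E: beats C and A; loses to D and B → score 2.
B: beats C, E, and A; loses to D → score 3.
A: beats C; loses to D, E, and B → score 1.
D has the best pairwise record.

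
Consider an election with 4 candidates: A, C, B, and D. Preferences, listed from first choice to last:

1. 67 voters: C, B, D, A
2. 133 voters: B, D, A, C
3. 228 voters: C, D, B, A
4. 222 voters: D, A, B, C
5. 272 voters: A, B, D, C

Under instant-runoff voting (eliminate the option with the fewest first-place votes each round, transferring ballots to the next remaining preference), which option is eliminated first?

B

Round 1: A 272, C 295, B 133, D 222. Eliminate B.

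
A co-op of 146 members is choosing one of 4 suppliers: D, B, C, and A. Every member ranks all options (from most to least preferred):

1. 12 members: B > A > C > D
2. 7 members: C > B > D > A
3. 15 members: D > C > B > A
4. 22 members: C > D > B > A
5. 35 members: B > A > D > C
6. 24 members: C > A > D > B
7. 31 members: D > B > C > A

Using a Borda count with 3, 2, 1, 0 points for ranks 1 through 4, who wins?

D: 12·0 + 7·1 + 15·3 + 22·2 + 35·1 + 24·1 + 31·3 = 248
B: 12·3 + 7·2 + 15·1 + 22·1 + 35·3 + 24·0 + 31·2 = 254
C: 12·1 + 7·3 + 15·2 + 22·3 + 35·0 + 24·3 + 31·1 = 232
A: 12·2 + 7·0 + 15·0 + 22·0 + 35·2 + 24·2 + 31·0 = 142
B has the highest Borda score (254).

B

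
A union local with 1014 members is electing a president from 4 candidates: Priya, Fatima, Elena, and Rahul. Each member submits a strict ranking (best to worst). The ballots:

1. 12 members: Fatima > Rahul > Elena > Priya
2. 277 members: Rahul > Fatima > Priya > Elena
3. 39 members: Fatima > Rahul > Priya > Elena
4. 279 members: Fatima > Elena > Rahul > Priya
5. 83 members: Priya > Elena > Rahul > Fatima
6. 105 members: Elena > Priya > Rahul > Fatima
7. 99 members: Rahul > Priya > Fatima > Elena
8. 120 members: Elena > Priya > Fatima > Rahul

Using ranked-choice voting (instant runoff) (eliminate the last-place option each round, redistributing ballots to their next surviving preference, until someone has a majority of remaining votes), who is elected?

Round 1: Priya 83, Fatima 330, Elena 225, Rahul 376. Eliminate Priya.
Round 2: Fatima 330, Elena 308, Rahul 376. Eliminate Elena.
Round 3: Fatima 450, Rahul 564. Rahul has a majority.

Rahul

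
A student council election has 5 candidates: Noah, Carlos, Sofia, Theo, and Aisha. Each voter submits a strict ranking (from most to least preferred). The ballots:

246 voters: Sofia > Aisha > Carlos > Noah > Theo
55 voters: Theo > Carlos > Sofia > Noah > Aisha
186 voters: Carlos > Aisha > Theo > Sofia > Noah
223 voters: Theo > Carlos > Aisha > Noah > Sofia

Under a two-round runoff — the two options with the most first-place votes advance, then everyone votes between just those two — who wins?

Round 1 first-place votes: Noah 0, Carlos 186, Sofia 246, Theo 278, Aisha 0.
Theo and Sofia advance.
Runoff: Theo is preferred to Sofia by 464 voters; Sofia by 246.
Theo wins the runoff.

Theo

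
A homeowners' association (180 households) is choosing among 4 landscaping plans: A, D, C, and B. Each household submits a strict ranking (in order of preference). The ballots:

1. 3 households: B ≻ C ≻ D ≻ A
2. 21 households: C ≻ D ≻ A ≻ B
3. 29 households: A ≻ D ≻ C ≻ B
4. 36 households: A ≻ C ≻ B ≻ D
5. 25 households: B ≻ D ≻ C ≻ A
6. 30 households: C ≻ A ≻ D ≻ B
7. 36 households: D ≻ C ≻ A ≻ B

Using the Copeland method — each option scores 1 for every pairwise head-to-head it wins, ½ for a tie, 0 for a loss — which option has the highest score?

C

A: beats D and B; loses to C → score 2.
D: beats B; ties C; loses to A → score 1.5.
C: beats A and B; ties D → score 2.5.
B: loses to A, D, and C → score 0.
C has the best pairwise record.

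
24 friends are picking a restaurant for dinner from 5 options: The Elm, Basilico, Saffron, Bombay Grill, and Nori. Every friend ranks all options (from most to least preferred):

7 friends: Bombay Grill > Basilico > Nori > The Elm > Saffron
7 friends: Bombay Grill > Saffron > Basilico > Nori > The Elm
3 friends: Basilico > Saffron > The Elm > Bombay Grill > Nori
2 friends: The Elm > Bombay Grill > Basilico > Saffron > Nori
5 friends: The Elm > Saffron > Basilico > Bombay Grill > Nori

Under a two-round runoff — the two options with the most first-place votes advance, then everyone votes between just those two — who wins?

Bombay Grill

Round 1 first-place votes: The Elm 7, Basilico 3, Saffron 0, Bombay Grill 14, Nori 0.
Bombay Grill and The Elm advance.
Runoff: Bombay Grill is preferred to The Elm by 14 voters; The Elm by 10.
Bombay Grill wins the runoff.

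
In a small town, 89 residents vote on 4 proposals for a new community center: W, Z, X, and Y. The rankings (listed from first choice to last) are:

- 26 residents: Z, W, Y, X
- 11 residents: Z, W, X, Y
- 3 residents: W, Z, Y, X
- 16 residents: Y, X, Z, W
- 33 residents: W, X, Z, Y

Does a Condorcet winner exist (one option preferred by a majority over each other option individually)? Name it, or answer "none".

none

Checking pairwise contests:
Z beats W 53–36.
X beats Z 49–40.
W beats X 73–16.
W beats Y 73–16.
Every option loses at least one head-to-head, so there is no Condorcet winner.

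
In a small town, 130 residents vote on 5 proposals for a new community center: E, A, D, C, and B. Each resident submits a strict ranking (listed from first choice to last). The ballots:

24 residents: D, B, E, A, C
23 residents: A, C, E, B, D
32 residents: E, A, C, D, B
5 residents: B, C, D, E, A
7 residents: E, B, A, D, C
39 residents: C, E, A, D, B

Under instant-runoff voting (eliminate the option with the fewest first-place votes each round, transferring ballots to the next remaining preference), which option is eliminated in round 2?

A

Round 1: E 39, A 23, D 24, C 39, B 5. Eliminate B.
Round 2: E 39, A 23, D 24, C 44. Eliminate A.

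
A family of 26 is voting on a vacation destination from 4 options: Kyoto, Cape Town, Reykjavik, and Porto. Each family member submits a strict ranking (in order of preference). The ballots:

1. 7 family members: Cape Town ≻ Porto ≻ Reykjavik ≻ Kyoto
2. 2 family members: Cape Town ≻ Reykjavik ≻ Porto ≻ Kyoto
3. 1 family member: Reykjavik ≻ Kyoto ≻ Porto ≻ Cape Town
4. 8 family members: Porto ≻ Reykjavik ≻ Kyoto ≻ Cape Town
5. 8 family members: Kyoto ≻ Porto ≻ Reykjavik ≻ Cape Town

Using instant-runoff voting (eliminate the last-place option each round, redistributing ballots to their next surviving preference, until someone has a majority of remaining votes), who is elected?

Kyoto

Round 1: Kyoto 8, Cape Town 9, Reykjavik 1, Porto 8. Eliminate Reykjavik.
Round 2: Kyoto 9, Cape Town 9, Porto 8. Eliminate Porto.
Round 3: Kyoto 17, Cape Town 9. Kyoto has a majority.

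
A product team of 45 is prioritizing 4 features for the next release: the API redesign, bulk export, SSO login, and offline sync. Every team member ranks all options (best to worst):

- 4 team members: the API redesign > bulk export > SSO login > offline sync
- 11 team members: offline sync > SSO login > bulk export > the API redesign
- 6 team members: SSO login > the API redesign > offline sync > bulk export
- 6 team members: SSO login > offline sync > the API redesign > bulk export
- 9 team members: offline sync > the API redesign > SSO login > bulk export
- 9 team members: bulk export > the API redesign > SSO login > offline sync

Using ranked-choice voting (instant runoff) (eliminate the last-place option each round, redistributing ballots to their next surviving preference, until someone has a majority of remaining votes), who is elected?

offline sync

Round 1: the API redesign 4, bulk export 9, SSO login 12, offline sync 20. Eliminate the API redesign.
Round 2: bulk export 13, SSO login 12, offline sync 20. Eliminate SSO login.
Round 3: bulk export 13, offline sync 32. Offline sync has a majority.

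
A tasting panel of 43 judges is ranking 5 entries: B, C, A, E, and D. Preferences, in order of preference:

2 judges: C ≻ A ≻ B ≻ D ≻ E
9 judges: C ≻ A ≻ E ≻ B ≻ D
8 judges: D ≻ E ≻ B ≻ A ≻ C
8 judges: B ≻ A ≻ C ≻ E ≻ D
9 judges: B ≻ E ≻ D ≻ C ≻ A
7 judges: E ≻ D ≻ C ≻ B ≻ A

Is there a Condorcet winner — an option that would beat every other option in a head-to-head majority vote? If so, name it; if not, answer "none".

E

E vs B: 24–19 for E.
E vs C: 24–19 for E.
E vs A: 24–19 for E.
E vs D: 33–10 for E.
E beats every other option head-to-head.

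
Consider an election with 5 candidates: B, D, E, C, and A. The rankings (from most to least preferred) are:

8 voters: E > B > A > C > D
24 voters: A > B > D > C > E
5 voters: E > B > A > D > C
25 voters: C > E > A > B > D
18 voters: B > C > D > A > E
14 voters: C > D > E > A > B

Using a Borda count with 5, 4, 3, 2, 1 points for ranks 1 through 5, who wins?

B: 8·4 + 24·4 + 5·4 + 25·2 + 18·5 + 14·1 = 302
D: 8·1 + 24·3 + 5·2 + 25·1 + 18·3 + 14·4 = 225
E: 8·5 + 24·1 + 5·5 + 25·4 + 18·1 + 14·3 = 249
C: 8·2 + 24·2 + 5·1 + 25·5 + 18·4 + 14·5 = 336
A: 8·3 + 24·5 + 5·3 + 25·3 + 18·2 + 14·2 = 298
C has the highest Borda score (336).

C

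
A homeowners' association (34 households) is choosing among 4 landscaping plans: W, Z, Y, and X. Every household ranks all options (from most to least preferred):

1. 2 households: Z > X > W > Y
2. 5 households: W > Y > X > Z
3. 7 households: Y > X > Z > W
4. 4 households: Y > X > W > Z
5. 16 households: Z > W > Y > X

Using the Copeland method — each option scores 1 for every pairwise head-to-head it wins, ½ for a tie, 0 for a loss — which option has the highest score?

W: beats Y and X; loses to Z → score 2.
Z: beats W, Y, and X → score 3.
Y: beats X; loses to W and Z → score 1.
X: loses to W, Z, and Y → score 0.
Z has the best pairwise record.

Z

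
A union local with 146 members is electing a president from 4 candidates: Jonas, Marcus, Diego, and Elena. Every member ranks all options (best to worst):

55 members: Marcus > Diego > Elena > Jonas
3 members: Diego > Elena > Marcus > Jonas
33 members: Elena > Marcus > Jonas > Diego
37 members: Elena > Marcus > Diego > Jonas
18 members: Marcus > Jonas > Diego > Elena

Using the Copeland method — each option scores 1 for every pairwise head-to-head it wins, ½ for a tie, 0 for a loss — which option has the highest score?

Marcus

Jonas: loses to Marcus, Diego, and Elena → score 0.
Marcus: beats Jonas and Diego; ties Elena → score 2.5.
Diego: beats Jonas and Elena; loses to Marcus → score 2.
Elena: beats Jonas; ties Marcus; loses to Diego → score 1.5.
Marcus has the best pairwise record.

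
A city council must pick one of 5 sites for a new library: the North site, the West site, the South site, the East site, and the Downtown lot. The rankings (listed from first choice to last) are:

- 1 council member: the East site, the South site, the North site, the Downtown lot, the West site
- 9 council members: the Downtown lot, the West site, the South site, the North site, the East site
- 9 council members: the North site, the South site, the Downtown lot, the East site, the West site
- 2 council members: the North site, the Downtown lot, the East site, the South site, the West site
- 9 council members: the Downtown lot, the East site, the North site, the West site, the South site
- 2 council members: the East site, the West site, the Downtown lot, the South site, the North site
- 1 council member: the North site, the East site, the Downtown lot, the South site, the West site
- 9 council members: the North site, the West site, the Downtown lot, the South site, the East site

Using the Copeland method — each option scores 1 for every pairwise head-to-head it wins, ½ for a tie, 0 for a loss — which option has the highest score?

the North site

the North site: beats the West site, the South site, the East site, and the Downtown lot → score 4.
the West site: beats the South site; loses to the North site, the East site, and the Downtown lot → score 1.
the South site: beats the East site; loses to the North site, the West site, and the Downtown lot → score 1.
the East site: beats the West site; loses to the North site, the South site, and the Downtown lot → score 1.
the Downtown lot: beats the West site, the South site, and the East site; loses to the North site → score 3.
the North site has the best pairwise record.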